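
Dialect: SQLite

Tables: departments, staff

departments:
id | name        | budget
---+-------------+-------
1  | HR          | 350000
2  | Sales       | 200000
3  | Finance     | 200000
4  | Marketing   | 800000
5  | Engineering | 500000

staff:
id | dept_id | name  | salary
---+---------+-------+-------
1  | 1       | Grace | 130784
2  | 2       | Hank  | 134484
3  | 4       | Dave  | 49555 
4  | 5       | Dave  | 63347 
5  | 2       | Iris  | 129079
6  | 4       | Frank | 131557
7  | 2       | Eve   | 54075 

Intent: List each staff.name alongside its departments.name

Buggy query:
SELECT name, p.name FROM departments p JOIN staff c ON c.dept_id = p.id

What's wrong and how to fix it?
Bug: Both tables have a 'name' column; the unqualified reference is ambiguous

Fix: Prefix ambiguous columns with the table alias

Corrected query:
SELECT c.name, p.name FROM departments p JOIN staff c ON c.dept_id = p.id

Result:
name  | name       
------+------------
Grace | HR         
Hank  | Sales      
Dave  | Marketing  
Dave  | Engineering
Iris  | Sales      
Frank | Marketing  
Eve   | Sales      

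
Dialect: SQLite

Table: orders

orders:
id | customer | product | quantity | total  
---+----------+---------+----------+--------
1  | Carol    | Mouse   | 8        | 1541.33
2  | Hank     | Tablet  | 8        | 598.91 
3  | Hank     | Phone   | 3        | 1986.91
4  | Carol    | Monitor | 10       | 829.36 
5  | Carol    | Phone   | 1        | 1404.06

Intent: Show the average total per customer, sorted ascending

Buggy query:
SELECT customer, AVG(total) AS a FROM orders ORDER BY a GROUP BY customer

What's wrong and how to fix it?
Bug: ORDER BY appears before GROUP BY; SQL clause order requires GROUP BY first

Fix: Move ORDER BY to the end, after GROUP BY

Corrected query:
SELECT customer, AVG(total) AS a FROM orders GROUP BY customer ORDER BY a

Result:
customer | a      
---------+--------
Carol    | 1258.25
Hank     | 1292.91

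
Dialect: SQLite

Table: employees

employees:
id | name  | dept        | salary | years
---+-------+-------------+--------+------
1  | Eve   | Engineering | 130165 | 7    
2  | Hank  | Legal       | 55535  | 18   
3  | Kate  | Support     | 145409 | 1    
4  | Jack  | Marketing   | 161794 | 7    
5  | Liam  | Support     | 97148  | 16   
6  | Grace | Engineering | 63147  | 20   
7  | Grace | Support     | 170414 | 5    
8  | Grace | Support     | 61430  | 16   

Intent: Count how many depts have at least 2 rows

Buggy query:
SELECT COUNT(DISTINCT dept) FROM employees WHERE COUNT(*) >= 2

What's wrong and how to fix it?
Bug: COUNT(*) cannot appear in WHERE; the per-group count doesn't exist yet

Fix: Group first with HAVING COUNT(*) >= 2, then COUNT the resulting groups

Corrected query:
SELECT COUNT(*) FROM (SELECT dept FROM employees GROUP BY dept HAVING COUNT(*) >= 2)

Result:
COUNT(*)
--------
2       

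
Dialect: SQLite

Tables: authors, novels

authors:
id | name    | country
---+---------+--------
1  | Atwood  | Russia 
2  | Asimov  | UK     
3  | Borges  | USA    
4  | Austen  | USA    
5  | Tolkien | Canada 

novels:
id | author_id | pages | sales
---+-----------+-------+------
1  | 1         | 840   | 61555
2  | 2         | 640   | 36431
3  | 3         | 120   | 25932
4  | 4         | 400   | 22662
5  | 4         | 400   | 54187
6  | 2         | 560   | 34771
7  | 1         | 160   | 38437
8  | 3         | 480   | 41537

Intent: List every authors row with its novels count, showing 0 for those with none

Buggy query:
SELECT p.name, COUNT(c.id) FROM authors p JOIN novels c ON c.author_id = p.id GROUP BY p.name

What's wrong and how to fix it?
Bug: INNER JOIN drops authors rows that have no matching novels rows

Fix: Switch to LEFT JOIN to retain unmatched parent rows

Corrected query:
SELECT p.name, COUNT(c.id) FROM authors p LEFT JOIN novels c ON c.author_id = p.id GROUP BY p.name

Result:
name    | COUNT(c.id)
--------+------------
Asimov  | 2          
Atwood  | 2          
Austen  | 2          
Borges  | 2          
Tolkien | 0          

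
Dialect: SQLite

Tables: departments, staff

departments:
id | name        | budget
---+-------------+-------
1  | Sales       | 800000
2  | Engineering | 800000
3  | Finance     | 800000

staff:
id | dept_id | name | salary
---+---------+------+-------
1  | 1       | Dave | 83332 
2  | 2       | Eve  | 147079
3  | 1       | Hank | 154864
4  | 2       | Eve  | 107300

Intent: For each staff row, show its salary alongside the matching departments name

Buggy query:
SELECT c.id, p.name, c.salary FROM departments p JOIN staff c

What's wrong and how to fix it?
Bug: Missing join condition: each staff row is matched to all departments rows instead of just its own

Fix: Specify the join condition linking the foreign key to the parent id

Corrected query:
SELECT c.id, p.name, c.salary FROM departments p JOIN staff c ON c.dept_id = p.id

Result:
id | name        | salary
---+-------------+-------
1  | Sales       | 83332 
2  | Engineering | 147079
3  | Sales       | 154864
4  | Engineering | 107300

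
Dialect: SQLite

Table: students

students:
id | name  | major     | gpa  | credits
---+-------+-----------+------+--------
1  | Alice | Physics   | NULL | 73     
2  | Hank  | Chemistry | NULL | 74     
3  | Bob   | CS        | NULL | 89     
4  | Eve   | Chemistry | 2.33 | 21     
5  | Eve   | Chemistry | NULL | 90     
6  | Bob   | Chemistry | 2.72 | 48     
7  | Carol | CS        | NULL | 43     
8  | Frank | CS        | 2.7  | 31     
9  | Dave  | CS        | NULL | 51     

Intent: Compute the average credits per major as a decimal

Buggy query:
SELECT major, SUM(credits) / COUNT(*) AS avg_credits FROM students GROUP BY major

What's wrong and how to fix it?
Bug: SUM(credits) and COUNT(*) are both integers; the division truncates the fractional part

Fix: Cast one side to REAL so the division keeps the fractional part

Corrected query:
SELECT major, SUM(credits) * 1.0 / COUNT(*) AS avg_credits FROM students GROUP BY major

Result:
major     | avg_credits
----------+------------
CS        | 53.5       
Chemistry | 58.25      
Physics   | 73         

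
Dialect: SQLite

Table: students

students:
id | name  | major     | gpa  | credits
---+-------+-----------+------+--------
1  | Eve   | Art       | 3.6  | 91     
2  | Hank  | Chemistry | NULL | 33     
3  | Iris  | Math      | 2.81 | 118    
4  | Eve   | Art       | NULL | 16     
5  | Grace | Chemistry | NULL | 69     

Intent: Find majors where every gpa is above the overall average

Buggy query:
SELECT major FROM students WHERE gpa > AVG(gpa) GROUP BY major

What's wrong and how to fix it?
Bug: AVG() is an aggregate; it can't sit directly in WHERE

Fix: Use a subquery for AVG and a HAVING MIN(...) filter so the condition holds for every row in the group

Corrected query:
SELECT major FROM students GROUP BY major HAVING MIN(gpa) > (SELECT AVG(gpa) FROM students)

Result:
major
-----
Art  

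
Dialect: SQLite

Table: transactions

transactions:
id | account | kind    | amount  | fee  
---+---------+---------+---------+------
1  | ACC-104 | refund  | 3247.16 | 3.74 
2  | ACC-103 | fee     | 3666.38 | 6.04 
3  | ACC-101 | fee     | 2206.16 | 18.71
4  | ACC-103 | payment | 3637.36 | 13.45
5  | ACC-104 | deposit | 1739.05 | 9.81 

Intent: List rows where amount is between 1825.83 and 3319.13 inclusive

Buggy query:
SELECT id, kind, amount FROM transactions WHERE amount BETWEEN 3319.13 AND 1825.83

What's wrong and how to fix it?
Bug: BETWEEN expects the lower bound first; with 3319.13 AND 1825.83 the range is empty

Fix: Write BETWEEN 1825.83 AND 3319.13

Corrected query:
SELECT id, kind, amount FROM transactions WHERE amount BETWEEN 1825.83 AND 3319.13

Result:
id | kind   | amount 
---+--------+--------
1  | refund | 3247.16
3  | fee    | 2206.16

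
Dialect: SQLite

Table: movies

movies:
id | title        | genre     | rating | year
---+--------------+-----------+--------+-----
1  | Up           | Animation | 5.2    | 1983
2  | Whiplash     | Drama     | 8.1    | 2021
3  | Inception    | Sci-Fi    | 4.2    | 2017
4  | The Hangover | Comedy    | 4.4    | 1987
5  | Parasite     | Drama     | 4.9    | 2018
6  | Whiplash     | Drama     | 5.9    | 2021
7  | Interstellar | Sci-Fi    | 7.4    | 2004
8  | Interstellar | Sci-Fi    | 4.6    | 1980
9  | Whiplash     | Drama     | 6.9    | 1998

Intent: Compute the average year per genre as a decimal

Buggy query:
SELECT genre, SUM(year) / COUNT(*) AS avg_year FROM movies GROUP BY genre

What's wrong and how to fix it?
Bug: Both operands are integers, so '/' performs integer division and truncates

Fix: Cast one side to REAL so the division keeps the fractional part

Corrected query:
SELECT genre, SUM(year) * 1.0 / COUNT(*) AS avg_year FROM movies GROUP BY genre

Result:
genre     | avg_year   
----------+------------
Animation | 1983       
Comedy    | 1987       
Drama     | 2014.5     
Sci-Fi    | 2000.333333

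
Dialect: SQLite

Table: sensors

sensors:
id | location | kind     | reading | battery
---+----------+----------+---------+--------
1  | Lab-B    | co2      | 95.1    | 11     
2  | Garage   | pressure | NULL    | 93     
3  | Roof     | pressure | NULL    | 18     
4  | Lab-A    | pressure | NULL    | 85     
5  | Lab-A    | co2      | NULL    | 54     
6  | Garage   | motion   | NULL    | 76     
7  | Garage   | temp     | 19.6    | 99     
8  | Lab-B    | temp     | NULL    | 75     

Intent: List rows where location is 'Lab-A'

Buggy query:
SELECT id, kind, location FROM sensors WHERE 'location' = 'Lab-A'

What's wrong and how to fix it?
Bug: 'location' in single quotes is a string literal, not the column; the comparison is literal-vs-literal and never true

Fix: Remove the quotes around the column name (or use double quotes for an identifier)

Corrected query:
SELECT id, kind, location FROM sensors WHERE location = 'Lab-A'

Result:
id | kind     | location
---+----------+---------
4  | pressure | Lab-A   
5  | co2      | Lab-A   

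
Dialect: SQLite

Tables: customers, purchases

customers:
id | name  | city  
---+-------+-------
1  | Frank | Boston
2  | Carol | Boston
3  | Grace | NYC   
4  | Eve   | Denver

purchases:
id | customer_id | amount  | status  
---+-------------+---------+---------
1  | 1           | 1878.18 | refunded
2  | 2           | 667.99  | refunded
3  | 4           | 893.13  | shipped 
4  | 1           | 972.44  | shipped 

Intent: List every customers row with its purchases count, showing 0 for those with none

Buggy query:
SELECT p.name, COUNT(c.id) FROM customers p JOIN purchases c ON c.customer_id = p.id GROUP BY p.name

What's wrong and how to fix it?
Bug: An inner join excludes parents with zero children

Fix: Switch to LEFT JOIN to retain unmatched parent rows

Corrected query:
SELECT p.name, COUNT(c.id) FROM customers p LEFT JOIN purchases c ON c.customer_id = p.id GROUP BY p.name

Result:
name  | COUNT(c.id)
------+------------
Carol | 1          
Eve   | 1          
Frank | 2          
Grace | 0          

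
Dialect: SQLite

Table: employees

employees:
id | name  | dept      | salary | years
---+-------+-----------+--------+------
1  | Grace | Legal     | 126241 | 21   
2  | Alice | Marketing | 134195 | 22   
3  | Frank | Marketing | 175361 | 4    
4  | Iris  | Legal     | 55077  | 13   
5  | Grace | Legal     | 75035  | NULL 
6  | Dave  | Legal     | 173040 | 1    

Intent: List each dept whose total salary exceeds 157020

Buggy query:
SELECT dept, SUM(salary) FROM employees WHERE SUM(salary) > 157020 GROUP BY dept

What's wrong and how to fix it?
Bug: WHERE runs before GROUP BY, so aggregates aren't available there

Fix: Use HAVING (which filters groups after aggregation) instead of WHERE

Corrected query:
SELECT dept, SUM(salary) FROM employees GROUP BY dept HAVING SUM(salary) > 157020

Result:
dept      | SUM(salary)
----------+------------
Legal     | 429393     
Marketing | 309556     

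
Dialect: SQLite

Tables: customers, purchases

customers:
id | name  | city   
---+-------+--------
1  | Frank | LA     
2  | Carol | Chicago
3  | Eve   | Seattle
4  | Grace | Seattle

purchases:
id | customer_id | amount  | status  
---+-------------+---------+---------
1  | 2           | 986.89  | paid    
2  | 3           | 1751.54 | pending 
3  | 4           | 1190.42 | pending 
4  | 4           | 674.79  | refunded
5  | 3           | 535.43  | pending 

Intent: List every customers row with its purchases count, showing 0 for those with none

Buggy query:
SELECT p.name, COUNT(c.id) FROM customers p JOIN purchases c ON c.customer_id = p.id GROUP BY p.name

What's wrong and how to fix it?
Bug: INNER JOIN drops customers rows that have no matching purchases rows

Fix: Switch to LEFT JOIN to retain unmatched parent rows

Corrected query:
SELECT p.name, COUNT(c.id) FROM customers p LEFT JOIN purchases c ON c.customer_id = p.id GROUP BY p.name

Result:
name  | COUNT(c.id)
------+------------
Carol | 1          
Eve   | 2          
Frank | 0          
Grace | 2          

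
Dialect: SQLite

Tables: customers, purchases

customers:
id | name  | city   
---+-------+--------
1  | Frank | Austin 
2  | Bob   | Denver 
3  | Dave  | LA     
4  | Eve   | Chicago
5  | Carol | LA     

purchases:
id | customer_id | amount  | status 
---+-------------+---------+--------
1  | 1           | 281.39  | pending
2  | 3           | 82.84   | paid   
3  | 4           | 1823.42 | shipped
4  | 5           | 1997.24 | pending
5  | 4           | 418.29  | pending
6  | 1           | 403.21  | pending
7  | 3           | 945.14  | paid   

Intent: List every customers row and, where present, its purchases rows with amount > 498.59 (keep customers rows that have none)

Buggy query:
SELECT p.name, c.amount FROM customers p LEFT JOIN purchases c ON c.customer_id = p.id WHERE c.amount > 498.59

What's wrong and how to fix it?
Bug: Filtering c.amount in WHERE discards the NULL rows produced by LEFT JOIN, turning it into an inner join

Fix: Move the right-table condition into the ON clause so unmatched parents are kept

Corrected query:
SELECT p.name, c.amount FROM customers p LEFT JOIN purchases c ON c.customer_id = p.id AND c.amount > 498.59

Result:
name  | amount 
------+--------
Frank | NULL   
Bob   | NULL   
Dave  | 945.14 
Eve   | 1823.42
Carol | 1997.24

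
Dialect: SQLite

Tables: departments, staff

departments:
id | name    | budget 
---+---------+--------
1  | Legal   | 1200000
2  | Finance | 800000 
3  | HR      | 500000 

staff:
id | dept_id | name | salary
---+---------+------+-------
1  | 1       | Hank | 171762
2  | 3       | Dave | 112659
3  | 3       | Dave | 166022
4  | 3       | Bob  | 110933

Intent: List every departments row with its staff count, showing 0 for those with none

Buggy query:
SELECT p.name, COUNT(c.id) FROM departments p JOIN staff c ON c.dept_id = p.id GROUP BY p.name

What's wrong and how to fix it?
Bug: INNER JOIN drops departments rows that have no matching staff rows

Fix: Use LEFT JOIN so parents without children still appear (COUNT(c.id) gives 0)

Corrected query:
SELECT p.name, COUNT(c.id) FROM departments p LEFT JOIN staff c ON c.dept_id = p.id GROUP BY p.name

Result:
name    | COUNT(c.id)
--------+------------
Finance | 0          
HR      | 3          
Legal   | 1          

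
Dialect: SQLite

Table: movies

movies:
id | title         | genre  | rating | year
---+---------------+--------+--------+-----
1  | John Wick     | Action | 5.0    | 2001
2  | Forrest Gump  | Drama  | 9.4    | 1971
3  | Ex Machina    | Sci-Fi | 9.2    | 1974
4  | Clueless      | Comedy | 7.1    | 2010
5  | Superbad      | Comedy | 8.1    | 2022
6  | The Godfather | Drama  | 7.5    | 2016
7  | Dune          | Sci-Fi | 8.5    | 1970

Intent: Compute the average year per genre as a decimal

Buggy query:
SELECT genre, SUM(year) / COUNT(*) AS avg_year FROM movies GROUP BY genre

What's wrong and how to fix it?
Bug: Both operands are integers, so '/' performs integer division and truncates

Fix: Cast one side to REAL so the division keeps the fractional part

Corrected query:
SELECT genre, SUM(year) * 1.0 / COUNT(*) AS avg_year FROM movies GROUP BY genre

Result:
genre  | avg_year
-------+---------
Action | 2001    
Comedy | 2016    
Drama  | 1993.5  
Sci-Fi | 1972    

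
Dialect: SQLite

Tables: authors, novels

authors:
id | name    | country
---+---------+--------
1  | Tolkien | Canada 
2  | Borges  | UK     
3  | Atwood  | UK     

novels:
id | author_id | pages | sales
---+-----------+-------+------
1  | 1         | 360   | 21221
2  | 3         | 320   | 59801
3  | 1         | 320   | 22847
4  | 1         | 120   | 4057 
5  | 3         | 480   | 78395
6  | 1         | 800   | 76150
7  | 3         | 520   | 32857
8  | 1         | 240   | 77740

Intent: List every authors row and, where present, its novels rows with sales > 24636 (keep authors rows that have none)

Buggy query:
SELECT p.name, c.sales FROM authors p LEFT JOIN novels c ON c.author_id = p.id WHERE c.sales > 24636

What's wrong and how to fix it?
Bug: A WHERE condition on the right-hand table after LEFT JOIN drops unmatched parents

Fix: Put 'c.sales > 24636' in the JOIN's ON clause instead of WHERE

Corrected query:
SELECT p.name, c.sales FROM authors p LEFT JOIN novels c ON c.author_id = p.id AND c.sales > 24636

Result:
name    | sales
--------+------
Tolkien | 76150
Tolkien | 77740
Borges  | NULL 
Atwood  | 32857
Atwood  | 59801
Atwood  | 78395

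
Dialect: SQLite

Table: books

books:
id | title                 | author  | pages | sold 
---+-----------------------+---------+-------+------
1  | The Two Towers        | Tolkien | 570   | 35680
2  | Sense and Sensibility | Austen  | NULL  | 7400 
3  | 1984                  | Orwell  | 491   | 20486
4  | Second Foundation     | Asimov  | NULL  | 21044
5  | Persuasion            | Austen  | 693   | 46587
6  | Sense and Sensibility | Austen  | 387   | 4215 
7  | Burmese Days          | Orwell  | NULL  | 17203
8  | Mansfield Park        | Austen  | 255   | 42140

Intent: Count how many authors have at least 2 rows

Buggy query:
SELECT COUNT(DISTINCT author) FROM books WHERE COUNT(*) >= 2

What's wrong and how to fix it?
Bug: WHERE filters individual rows, not groups, so a group-level COUNT is invalid there

Fix: Use a subquery that GROUPs and filters with HAVING, then count its rows

Corrected query:
SELECT COUNT(*) FROM (SELECT author FROM books GROUP BY author HAVING COUNT(*) >= 2)

Result:
COUNT(*)
--------
2       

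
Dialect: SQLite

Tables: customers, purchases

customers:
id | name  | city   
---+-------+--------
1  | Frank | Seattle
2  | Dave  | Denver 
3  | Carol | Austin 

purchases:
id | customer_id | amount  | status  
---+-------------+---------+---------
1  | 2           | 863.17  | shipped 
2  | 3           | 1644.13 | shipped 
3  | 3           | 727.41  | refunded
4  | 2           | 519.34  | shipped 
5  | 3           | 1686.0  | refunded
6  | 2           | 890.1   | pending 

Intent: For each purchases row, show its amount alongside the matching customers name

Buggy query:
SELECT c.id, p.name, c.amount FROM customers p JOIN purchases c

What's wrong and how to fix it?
Bug: Missing join condition: each purchases row is matched to all customers rows instead of just its own

Fix: Specify the join condition linking the foreign key to the parent id

Corrected query:
SELECT c.id, p.name, c.amount FROM customers p JOIN purchases c ON c.customer_id = p.id

Result:
id | name  | amount 
---+-------+--------
1  | Dave  | 863.17 
2  | Carol | 1644.13
3  | Carol | 727.41 
4  | Dave  | 519.34 
5  | Carol | 1686   
6  | Dave  | 890.1  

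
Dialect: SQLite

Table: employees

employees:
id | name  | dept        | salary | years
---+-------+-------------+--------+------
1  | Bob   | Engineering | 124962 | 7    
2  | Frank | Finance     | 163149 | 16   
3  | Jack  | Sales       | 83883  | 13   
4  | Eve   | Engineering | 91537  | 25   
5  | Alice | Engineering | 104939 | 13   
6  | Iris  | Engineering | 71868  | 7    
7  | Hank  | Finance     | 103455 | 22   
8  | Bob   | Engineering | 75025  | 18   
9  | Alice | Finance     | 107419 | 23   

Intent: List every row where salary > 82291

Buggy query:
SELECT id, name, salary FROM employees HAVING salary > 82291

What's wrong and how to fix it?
Bug: HAVING filters the output of aggregation, but this query has no GROUP BY and no aggregate functions, so SQLite rejects it (HAVING clause on a non-aggregate query); the condition here is per row

Fix: Replace HAVING with WHERE since the condition applies to individual rows

Corrected query:
SELECT id, name, salary FROM employees WHERE salary > 82291

Result:
id | name  | salary
---+-------+-------
1  | Bob   | 124962
2  | Frank | 163149
3  | Jack  | 83883 
4  | Eve   | 91537 
5  | Alice | 104939
7  | Hank  | 103455
9  | Alice | 107419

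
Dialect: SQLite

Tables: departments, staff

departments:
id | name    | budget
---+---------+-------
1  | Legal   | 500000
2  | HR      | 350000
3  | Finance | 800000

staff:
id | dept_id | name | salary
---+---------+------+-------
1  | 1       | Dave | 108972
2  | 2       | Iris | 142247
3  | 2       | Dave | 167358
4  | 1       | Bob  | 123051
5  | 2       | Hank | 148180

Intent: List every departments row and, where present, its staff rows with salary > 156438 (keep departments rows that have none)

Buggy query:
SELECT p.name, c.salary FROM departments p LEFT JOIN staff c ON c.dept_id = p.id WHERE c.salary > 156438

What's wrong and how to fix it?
Bug: Filtering c.salary in WHERE discards the NULL rows produced by LEFT JOIN, turning it into an inner join

Fix: Put 'c.salary > 156438' in the JOIN's ON clause instead of WHERE

Corrected query:
SELECT p.name, c.salary FROM departments p LEFT JOIN staff c ON c.dept_id = p.id AND c.salary > 156438

Result:
name    | salary
--------+-------
Legal   | NULL  
HR      | 167358
Finance | NULL  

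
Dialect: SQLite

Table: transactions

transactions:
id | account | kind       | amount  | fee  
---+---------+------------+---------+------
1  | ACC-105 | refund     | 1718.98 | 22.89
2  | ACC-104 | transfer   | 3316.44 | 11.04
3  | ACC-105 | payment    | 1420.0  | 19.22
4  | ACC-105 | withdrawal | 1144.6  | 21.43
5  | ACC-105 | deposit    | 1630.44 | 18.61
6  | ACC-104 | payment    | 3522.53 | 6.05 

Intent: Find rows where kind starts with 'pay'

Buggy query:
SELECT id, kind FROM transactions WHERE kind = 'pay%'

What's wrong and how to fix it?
Bug: '=' compares the literal string including the % character; pattern matching needs LIKE

Fix: Use LIKE for wildcard pattern matching

Corrected query:
SELECT id, kind FROM transactions WHERE kind LIKE 'pay%'

Result:
id | kind   
---+--------
3  | payment
6  | payment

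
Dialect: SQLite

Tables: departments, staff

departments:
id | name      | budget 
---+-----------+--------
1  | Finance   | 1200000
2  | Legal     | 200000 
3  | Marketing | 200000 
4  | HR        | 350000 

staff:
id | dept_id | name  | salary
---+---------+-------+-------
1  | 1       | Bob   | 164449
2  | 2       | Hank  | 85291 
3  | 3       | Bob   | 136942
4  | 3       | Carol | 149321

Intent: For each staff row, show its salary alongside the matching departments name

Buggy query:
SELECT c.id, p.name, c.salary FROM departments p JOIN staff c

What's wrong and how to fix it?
Bug: JOIN with no ON clause produces a cartesian product; every staff row pairs with every departments row

Fix: Specify the join condition linking the foreign key to the parent id

Corrected query:
SELECT c.id, p.name, c.salary FROM departments p JOIN staff c ON c.dept_id = p.id

Result:
id | name      | salary
---+-----------+-------
1  | Finance   | 164449
2  | Legal     | 85291 
3  | Marketing | 136942
4  | Marketing | 149321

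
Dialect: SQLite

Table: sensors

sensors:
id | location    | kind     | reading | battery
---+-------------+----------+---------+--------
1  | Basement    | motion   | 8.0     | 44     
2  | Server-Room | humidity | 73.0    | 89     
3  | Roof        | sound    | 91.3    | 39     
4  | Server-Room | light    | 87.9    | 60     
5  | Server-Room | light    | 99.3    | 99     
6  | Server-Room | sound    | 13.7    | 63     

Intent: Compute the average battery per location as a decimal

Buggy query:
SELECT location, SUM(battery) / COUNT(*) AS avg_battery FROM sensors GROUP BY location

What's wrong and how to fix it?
Bug: Both operands are integers, so '/' performs integer division and truncates

Fix: Multiply by 1.0 (or CAST to REAL) to force floating-point division

Corrected query:
SELECT location, SUM(battery) * 1.0 / COUNT(*) AS avg_battery FROM sensors GROUP BY location

Result:
location    | avg_battery
------------+------------
Basement    | 44         
Roof        | 39         
Server-Room | 77.75      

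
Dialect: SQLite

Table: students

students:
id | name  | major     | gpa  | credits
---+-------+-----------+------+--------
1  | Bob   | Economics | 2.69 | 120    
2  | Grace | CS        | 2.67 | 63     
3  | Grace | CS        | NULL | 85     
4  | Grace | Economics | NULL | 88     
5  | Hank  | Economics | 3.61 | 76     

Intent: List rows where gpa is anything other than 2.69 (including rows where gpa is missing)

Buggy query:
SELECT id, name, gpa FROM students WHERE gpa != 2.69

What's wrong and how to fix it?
Bug: Inequality against NULL is unknown, not true; rows with NULL are dropped

Fix: Handle NULL separately with IS NULL alongside the inequality

Corrected query:
SELECT id, name, gpa FROM students WHERE gpa != 2.69 OR gpa IS NULL

Result:
id | name  | gpa 
---+-------+-----
2  | Grace | 2.67
3  | Grace | NULL
4  | Grace | NULL
5  | Hank  | 3.61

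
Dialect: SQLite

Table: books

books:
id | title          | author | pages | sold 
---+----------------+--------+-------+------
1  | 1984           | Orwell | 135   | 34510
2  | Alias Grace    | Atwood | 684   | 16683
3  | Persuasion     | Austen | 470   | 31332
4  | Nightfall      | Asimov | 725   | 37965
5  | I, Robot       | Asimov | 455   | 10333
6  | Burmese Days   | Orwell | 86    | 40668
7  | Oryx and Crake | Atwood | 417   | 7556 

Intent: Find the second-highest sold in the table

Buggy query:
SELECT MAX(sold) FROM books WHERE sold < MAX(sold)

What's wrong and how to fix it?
Bug: MAX(sold) on the right of the comparison is an aggregate-in-WHERE error

Fix: Compute the overall MAX in a subquery, then take MAX of rows below it

Corrected query:
SELECT MAX(sold) FROM books WHERE sold < (SELECT MAX(sold) FROM books)

Result:
MAX(sold)
---------
37965    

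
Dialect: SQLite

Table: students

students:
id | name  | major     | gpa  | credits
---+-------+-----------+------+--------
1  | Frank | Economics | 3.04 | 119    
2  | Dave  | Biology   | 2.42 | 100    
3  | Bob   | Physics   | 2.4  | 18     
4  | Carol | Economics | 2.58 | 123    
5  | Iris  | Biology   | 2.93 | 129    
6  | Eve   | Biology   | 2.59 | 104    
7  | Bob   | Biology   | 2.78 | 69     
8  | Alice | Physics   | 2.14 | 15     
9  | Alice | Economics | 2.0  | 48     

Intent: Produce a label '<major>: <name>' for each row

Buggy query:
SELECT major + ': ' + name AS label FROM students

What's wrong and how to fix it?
Bug: SQLite uses || for string concatenation; + coerces text to numbers (yielding 0)

Fix: Use the || operator for string concatenation

Corrected query:
SELECT major || ': ' || name AS label FROM students

Result:
label           
----------------
Economics: Frank
Biology: Dave   
Physics: Bob    
Economics: Carol
Biology: Iris   
Biology: Eve    
Biology: Bob    
Physics: Alice  
Economics: Alice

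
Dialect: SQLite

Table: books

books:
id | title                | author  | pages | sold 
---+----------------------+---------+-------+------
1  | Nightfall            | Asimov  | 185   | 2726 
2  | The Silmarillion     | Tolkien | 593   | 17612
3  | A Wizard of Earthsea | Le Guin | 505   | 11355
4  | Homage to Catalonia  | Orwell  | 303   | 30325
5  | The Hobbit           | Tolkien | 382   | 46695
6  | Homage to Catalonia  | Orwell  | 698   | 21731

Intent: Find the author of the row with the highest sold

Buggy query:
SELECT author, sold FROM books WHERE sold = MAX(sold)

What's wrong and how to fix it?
Bug: MAX(sold) is an aggregate and cannot be used directly in WHERE

Fix: Use a subquery: WHERE sold = (SELECT MAX(sold) FROM books)

Corrected query:
SELECT author, sold FROM books WHERE sold = (SELECT MAX(sold) FROM books)

Result:
author  | sold 
--------+------
Tolkien | 46695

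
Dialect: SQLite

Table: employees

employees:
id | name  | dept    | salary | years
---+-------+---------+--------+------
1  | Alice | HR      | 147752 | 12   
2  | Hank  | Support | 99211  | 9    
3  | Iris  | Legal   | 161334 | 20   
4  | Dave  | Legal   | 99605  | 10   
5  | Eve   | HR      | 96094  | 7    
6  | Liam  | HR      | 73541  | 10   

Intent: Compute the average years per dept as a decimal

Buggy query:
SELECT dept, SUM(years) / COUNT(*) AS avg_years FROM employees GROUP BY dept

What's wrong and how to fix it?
Bug: Both operands are integers, so '/' performs integer division and truncates

Fix: Multiply by 1.0 (or CAST to REAL) to force floating-point division

Corrected query:
SELECT dept, SUM(years) * 1.0 / COUNT(*) AS avg_years FROM employees GROUP BY dept

Result:
dept    | avg_years
--------+----------
HR      | 9.666667 
Legal   | 15       
Support | 9        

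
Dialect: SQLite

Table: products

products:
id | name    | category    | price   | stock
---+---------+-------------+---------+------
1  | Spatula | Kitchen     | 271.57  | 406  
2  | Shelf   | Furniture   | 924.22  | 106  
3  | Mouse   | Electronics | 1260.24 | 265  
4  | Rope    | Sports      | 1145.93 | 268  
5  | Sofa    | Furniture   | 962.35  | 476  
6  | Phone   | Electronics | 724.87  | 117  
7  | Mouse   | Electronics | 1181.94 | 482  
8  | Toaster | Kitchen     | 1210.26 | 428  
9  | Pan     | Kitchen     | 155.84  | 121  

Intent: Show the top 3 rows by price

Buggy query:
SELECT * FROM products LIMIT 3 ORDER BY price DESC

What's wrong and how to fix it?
Bug: ORDER BY cannot follow LIMIT; LIMIT is the final clause

Fix: Sort with ORDER BY, then apply LIMIT

Corrected query:
SELECT * FROM products ORDER BY price DESC LIMIT 3

Result:
id | name    | category    | price   | stock
---+---------+-------------+---------+------
3  | Mouse   | Electronics | 1260.24 | 265  
8  | Toaster | Kitchen     | 1210.26 | 428  
7  | Mouse   | Electronics | 1181.94 | 482  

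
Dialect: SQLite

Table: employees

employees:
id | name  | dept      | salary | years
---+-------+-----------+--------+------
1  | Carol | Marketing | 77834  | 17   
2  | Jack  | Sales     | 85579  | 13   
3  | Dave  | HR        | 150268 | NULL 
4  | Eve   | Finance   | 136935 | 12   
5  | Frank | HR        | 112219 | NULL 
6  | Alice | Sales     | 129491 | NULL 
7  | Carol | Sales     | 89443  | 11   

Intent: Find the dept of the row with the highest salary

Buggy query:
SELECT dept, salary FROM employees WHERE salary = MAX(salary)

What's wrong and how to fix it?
Bug: MAX(salary) is an aggregate and cannot be used directly in WHERE

Fix: Use a subquery: WHERE salary = (SELECT MAX(salary) FROM employees)

Corrected query:
SELECT dept, salary FROM employees WHERE salary = (SELECT MAX(salary) FROM employees)

Result:
dept | salary
-----+-------
HR   | 150268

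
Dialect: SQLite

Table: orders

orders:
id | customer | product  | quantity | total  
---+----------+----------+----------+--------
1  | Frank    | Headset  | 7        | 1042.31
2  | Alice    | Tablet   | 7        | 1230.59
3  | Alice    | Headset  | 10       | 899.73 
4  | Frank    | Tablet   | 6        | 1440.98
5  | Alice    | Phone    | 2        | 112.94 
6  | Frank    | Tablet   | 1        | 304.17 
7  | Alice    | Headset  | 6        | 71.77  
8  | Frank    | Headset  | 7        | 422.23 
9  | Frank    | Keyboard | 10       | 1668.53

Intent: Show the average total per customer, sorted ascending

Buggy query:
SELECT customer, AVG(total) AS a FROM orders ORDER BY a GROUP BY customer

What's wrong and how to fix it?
Bug: ORDER BY appears before GROUP BY; SQL clause order requires GROUP BY first

Fix: Reorder: SELECT … FROM … GROUP BY … ORDER BY …

Corrected query:
SELECT customer, AVG(total) AS a FROM orders GROUP BY customer ORDER BY a

Result:
customer | a       
---------+---------
Alice    | 578.7575
Frank    | 975.644 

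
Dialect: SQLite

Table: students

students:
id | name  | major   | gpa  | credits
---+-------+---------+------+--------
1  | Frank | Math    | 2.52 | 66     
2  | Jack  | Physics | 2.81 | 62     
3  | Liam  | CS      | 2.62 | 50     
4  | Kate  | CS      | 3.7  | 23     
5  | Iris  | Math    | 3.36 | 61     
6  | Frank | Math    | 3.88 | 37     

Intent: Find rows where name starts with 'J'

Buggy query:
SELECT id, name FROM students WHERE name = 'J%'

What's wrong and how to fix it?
Bug: '=' compares the literal string including the % character; pattern matching needs LIKE

Fix: Replace '=' with LIKE so 'J%' is treated as a pattern

Corrected query:
SELECT id, name FROM students WHERE name LIKE 'J%'

Result:
id | name
---+-----
2  | Jack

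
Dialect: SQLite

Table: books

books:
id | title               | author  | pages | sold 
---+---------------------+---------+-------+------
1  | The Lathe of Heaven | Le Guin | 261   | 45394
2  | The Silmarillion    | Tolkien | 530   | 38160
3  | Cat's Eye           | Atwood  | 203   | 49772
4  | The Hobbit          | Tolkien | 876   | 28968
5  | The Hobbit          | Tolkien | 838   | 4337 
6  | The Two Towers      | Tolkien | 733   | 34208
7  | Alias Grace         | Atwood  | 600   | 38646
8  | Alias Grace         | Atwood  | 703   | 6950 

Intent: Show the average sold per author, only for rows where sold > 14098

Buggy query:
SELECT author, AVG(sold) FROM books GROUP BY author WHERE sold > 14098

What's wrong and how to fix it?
Bug: WHERE cannot follow GROUP BY

Fix: Place WHERE between FROM and GROUP BY

Corrected query:
SELECT author, AVG(sold) FROM books WHERE sold > 14098 GROUP BY author

Result:
author  | AVG(sold)   
--------+-------------
Atwood  | 44209       
Le Guin | 45394       
Tolkien | 33778.666667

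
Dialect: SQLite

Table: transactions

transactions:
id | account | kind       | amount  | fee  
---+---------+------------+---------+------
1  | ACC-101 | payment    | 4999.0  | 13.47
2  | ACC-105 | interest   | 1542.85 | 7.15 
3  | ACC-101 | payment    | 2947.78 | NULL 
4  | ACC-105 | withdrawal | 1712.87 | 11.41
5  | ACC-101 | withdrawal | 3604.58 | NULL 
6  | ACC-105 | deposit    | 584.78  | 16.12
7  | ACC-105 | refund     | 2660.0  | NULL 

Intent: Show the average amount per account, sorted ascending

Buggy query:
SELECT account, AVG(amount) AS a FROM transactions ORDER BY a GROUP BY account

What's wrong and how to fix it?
Bug: GROUP BY must precede ORDER BY

Fix: Reorder: SELECT … FROM … GROUP BY … ORDER BY …

Corrected query:
SELECT account, AVG(amount) AS a FROM transactions GROUP BY account ORDER BY a

Result:
account | a          
--------+------------
ACC-105 | 1625.125   
ACC-101 | 3850.453333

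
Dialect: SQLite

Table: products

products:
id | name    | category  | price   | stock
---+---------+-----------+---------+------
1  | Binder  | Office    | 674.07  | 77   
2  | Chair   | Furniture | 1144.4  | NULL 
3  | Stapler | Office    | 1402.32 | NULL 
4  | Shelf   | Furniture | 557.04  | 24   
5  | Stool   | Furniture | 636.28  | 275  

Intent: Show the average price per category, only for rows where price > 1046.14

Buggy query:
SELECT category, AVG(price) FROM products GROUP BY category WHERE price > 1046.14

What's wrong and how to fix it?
Bug: Row-level WHERE must come before GROUP BY in the clause order

Fix: Move the WHERE clause before GROUP BY

Corrected query:
SELECT category, AVG(price) FROM products WHERE price > 1046.14 GROUP BY category

Result:
category  | AVG(price)
----------+-----------
Furniture | 1144.4    
Office    | 1402.32   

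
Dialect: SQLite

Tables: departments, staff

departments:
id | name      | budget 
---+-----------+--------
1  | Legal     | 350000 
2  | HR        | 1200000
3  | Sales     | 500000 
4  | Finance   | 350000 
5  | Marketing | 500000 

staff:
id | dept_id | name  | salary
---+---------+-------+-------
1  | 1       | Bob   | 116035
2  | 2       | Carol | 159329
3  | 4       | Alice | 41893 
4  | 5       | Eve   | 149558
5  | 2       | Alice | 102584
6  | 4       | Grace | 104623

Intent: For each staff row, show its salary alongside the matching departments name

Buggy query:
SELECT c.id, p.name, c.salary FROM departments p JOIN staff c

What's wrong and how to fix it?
Bug: JOIN with no ON clause produces a cartesian product; every staff row pairs with every departments row

Fix: Specify the join condition linking the foreign key to the parent id

Corrected query:
SELECT c.id, p.name, c.salary FROM departments p JOIN staff c ON c.dept_id = p.id

Result:
id | name      | salary
---+-----------+-------
1  | Legal     | 116035
2  | HR        | 159329
3  | Finance   | 41893 
4  | Marketing | 149558
5  | HR        | 102584
6  | Finance   | 104623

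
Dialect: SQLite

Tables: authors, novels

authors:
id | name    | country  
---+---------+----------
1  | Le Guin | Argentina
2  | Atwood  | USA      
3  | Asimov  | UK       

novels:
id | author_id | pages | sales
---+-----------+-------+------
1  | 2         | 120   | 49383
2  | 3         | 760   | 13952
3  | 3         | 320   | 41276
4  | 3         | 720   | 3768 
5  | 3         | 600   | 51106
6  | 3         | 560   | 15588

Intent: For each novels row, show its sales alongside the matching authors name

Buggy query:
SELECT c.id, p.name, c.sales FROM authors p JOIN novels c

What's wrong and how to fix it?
Bug: JOIN with no ON clause produces a cartesian product; every novels row pairs with every authors row

Fix: Specify the join condition linking the foreign key to the parent id

Corrected query:
SELECT c.id, p.name, c.sales FROM authors p JOIN novels c ON c.author_id = p.id

Result:
id | name   | sales
---+--------+------
1  | Atwood | 49383
2  | Asimov | 13952
3  | Asimov | 41276
4  | Asimov | 3768 
5  | Asimov | 51106
6  | Asimov | 15588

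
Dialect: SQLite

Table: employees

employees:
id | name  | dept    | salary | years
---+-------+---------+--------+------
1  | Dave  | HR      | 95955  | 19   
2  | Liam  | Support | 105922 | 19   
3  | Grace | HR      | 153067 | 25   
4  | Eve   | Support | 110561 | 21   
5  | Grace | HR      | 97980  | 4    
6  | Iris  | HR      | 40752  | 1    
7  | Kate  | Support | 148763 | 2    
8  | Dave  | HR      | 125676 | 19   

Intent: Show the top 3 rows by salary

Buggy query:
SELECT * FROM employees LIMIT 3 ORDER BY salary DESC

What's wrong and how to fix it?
Bug: ORDER BY cannot follow LIMIT; LIMIT is the final clause

Fix: Sort with ORDER BY, then apply LIMIT

Corrected query:
SELECT * FROM employees ORDER BY salary DESC LIMIT 3

Result:
id | name  | dept    | salary | years
---+-------+---------+--------+------
3  | Grace | HR      | 153067 | 25   
7  | Kate  | Support | 148763 | 2    
8  | Dave  | HR      | 125676 | 19   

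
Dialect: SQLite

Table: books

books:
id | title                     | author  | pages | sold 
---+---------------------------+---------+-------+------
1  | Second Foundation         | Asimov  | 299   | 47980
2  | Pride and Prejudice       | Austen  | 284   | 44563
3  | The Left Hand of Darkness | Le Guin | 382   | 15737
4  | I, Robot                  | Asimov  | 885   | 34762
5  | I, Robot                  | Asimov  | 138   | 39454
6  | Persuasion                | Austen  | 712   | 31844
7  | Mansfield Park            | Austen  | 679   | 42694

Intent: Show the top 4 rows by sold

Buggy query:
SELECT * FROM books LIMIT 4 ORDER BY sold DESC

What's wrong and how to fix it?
Bug: LIMIT must come after ORDER BY

Fix: Swap the clauses: ORDER BY first, then LIMIT

Corrected query:
SELECT * FROM books ORDER BY sold DESC LIMIT 4

Result:
id | title               | author | pages | sold 
---+---------------------+--------+-------+------
1  | Second Foundation   | Asimov | 299   | 47980
2  | Pride and Prejudice | Austen | 284   | 44563
7  | Mansfield Park      | Austen | 679   | 42694
5  | I, Robot            | Asimov | 138   | 39454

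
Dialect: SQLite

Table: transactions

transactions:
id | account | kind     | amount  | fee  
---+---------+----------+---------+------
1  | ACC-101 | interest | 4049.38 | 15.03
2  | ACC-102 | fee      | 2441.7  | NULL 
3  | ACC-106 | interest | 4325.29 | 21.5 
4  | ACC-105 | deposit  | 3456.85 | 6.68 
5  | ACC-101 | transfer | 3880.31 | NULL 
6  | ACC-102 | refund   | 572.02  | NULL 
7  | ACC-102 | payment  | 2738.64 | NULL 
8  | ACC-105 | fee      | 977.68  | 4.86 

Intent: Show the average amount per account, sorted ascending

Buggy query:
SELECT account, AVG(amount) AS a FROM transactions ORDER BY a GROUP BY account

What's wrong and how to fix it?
Bug: GROUP BY must precede ORDER BY

Fix: Reorder: SELECT … FROM … GROUP BY … ORDER BY …

Corrected query:
SELECT account, AVG(amount) AS a FROM transactions GROUP BY account ORDER BY a

Result:
account | a          
--------+------------
ACC-102 | 1917.453333
ACC-105 | 2217.265   
ACC-101 | 3964.845   
ACC-106 | 4325.29    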